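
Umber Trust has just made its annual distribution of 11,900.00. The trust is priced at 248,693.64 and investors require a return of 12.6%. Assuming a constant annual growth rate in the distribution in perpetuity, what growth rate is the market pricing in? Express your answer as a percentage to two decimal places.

P = D₀(1+g)/(r−g) ⇒ P(r−g) = D₀(1+g) ⇒ g(P+D₀) = P·r − D₀
g = (P·r − D₀)/(P + D₀) = (248,693.64×0.126 − 11,900.00) / (248,693.64 + 11,900.00) = 0.074581

7.46%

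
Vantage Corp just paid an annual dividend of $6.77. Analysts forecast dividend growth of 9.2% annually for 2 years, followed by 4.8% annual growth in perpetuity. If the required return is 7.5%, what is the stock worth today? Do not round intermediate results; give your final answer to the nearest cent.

$285.02

D_1 = 7.39284
D_2 = 8.07298
Terminal value at year 2: TV = D_2×(1+g_2)/(r−g_2) = 8.46048/0.027 = 313.35127
P_0 = D_1/(1+r)^1 + D_2/(1+r)^2 + TV/(1+r)^2
    = 6.87706 + 6.98581 + 271.15308 = 285.01595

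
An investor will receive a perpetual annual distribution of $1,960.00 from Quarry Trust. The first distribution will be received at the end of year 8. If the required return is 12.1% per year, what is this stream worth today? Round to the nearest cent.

$7281.68

Value at end of year 7: C / r = $1,960.00 / 0.121 = $16,198.3471
Discount to today: PV = $16,198.3471 / (1 + 0.121)^7 = $16,198.3471 / 2.224535 = $7,281.68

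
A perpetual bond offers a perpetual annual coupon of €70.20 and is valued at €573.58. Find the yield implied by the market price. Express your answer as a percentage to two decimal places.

P = C/r ⇒ r = C/P = €70.20/€573.58 = 0.122389

12.24%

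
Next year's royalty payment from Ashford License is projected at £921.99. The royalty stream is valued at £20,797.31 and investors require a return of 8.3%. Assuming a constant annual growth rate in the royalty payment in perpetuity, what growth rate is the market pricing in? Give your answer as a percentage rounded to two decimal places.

3.87%

P = D₁/(r−g) ⇒ g = r − D₁/P = 0.083 − £921.99/£20,797.31 = 0.038668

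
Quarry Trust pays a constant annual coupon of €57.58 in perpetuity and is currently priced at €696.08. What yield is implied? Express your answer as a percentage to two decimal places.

8.27%

P = C/r ⇒ r = C/P = €57.58/€696.08 = 0.082720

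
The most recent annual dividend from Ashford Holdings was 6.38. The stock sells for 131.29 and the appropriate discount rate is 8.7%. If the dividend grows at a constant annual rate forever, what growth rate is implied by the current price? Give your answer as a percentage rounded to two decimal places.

P = D₀(1+g)/(r−g) ⇒ P(r−g) = D₀(1+g) ⇒ g(P+D₀) = P·r − D₀
g = (P·r − D₀)/(P + D₀) = (131.29×0.087 − 6.38) / (131.29 + 6.38) = 0.036625

3.66%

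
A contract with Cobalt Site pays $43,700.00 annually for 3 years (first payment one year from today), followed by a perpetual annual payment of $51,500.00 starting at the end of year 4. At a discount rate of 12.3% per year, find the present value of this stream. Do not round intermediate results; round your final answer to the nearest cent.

$400061.06

PV of 3-year annuity: $43,700.00 × [1 − (1+0.123)^−3] / 0.123 = 104421.29570
Perpetuity value at year 3: $51,500.00 / 0.123 = 418699.18699
PV of perpetuity: 418699.18699 / (1+0.123)^3 = 295639.76529
Total PV = 104421.29570 + 295639.76529 = 400061.06099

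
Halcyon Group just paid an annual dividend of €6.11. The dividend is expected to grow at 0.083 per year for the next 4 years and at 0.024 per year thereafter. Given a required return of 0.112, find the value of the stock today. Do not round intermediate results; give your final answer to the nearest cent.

€86.85

D_1 = 6.61713
D_2 = 7.16635
D_3 = 7.76116
D_4 = 8.40534
Terminal value at year 4: TV = D_4×(1+g_2)/(r−g_2) = 8.60706/0.088 = 97.80754
P_0 = D_1/(1+r)^1 + D_2/(1+r)^2 + D_3/(1+r)^3 + D_4/(1+r)^4 + TV/(1+r)^4
    = 5.95066 + 5.79547 + 5.64433 + 5.49713 + 63.96659 = 86.85417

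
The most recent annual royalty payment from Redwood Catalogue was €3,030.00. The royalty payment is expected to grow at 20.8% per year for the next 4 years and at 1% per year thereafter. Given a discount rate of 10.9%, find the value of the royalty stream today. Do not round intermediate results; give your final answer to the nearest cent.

€58595.45

D_1 = 3660.24000
D_2 = 4421.56992
D_3 = 5341.25646
D_4 = 6452.23781
Terminal value at year 4: TV = D_4×(1+g_2)/(r−g_2) = 6516.76019/0.099 = 65825.86046
P_0 = D_1/(1+r)^1 + D_2/(1+r)^2 + D_3/(1+r)^3 + D_4/(1+r)^4 + TV/(1+r)^4
    = 3300.48693 + 3595.12011 + 3916.05509 + 4265.63981 + 43518.14353 = 58595.44547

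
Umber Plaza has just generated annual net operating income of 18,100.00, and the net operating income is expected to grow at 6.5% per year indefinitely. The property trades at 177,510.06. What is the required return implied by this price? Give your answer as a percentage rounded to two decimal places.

17.36%

D₁ = 18,100.00 × 1.065 = 19,276.5000
P = D₁/(r − g) ⇒ r = D₁/P + g = 19,276.5000/177,510.06 + 0.065 = 0.108594 + 0.065 = 0.173594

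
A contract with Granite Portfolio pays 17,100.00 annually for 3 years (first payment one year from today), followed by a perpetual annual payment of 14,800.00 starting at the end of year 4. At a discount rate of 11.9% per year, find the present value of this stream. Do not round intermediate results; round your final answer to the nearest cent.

PV of 3-year annuity: 17,100.00 × [1 − (1+0.119)^−3] / 0.119 = 41141.99479
Perpetuity value at year 3: 14,800.00 / 0.119 = 124369.74790
PV of perpetuity: 124369.74790 / (1+0.119)^3 = 88761.47171
Total PV = 41141.99479 + 88761.47171 = 129903.46650

129903.47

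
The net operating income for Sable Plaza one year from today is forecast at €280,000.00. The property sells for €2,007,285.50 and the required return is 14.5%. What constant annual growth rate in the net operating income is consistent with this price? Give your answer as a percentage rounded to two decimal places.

0.55%

P = D₁/(r−g) ⇒ g = r − D₁/P = 0.145 − €280,000.00/€2,007,285.50 = 0.005508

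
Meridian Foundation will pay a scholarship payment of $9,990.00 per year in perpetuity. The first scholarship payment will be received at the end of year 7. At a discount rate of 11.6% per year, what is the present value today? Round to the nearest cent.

$44578.18

Value at end of year 6: C / r = $9,990.00 / 0.116 = $86,120.6897
Discount to today: PV = $86,120.6897 / (1 + 0.116)^6 = $86,120.6897 / 1.931902 = $44,578.18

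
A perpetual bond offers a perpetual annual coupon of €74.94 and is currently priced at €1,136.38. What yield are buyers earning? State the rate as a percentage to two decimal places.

6.59%

P = C/r ⇒ r = C/P = €74.94/€1,136.38 = 0.065946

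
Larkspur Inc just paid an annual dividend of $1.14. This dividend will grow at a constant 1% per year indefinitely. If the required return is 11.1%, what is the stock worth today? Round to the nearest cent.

D₁ = D₀ × (1 + g) = $1.14 × 1.01 = $1.1514
Growing perpetuity: P = D₁ / (r − g) = $1.1514 / (0.111 − 0.01) = $11.40

$11.40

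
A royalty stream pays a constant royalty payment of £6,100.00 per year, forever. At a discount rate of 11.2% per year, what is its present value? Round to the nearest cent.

Level perpetuity: PV = C / r = £6,100.00 / 0.112 = £54,464.29

£54464.29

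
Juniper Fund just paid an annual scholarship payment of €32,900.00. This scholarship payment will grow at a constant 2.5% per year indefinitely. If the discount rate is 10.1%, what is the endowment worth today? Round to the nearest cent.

D₁ = D₀ × (1 + g) = €32,900.00 × 1.025 = €33,722.5000
Growing perpetuity: P = D₁ / (r − g) = €33,722.5000 / (0.101 − 0.025) = €443,717.11

€443717.11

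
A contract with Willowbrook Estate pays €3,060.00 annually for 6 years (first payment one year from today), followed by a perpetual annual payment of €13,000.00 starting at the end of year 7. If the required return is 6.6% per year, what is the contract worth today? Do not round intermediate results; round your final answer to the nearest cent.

€148999.52

PV of 6-year annuity: €3,060.00 × [1 − (1+0.066)^−6] / 0.066 = 14767.47939
Perpetuity value at year 6: €13,000.00 / 0.066 = 196969.69697
PV of perpetuity: 196969.69697 / (1+0.066)^6 = 134232.03943
Total PV = 14767.47939 + 134232.03943 = 148999.51882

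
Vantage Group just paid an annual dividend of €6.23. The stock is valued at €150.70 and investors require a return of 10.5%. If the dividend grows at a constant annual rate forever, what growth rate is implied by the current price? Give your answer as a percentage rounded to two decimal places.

6.11%

P = D₀(1+g)/(r−g) ⇒ P(r−g) = D₀(1+g) ⇒ g(P+D₀) = P·r − D₀
g = (P·r − D₀)/(P + D₀) = (€150.70×0.105 − €6.23) / (€150.70 + €6.23) = 0.061132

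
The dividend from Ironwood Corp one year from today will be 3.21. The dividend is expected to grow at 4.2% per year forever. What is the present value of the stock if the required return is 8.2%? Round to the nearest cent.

80.25

Growing perpetuity: P = D₁ / (r − g) = 3.2100 / (0.082 − 0.042) = 80.25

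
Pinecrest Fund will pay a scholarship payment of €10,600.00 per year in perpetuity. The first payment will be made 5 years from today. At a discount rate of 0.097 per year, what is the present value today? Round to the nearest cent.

Value at end of year 4: C / r = €10,600.00 / 0.097 = €109,278.3505
Discount to today: PV = €109,278.3505 / (1 + 0.097)^4 = €109,278.3505 / 1.448193 = €75,458.40

€75458.40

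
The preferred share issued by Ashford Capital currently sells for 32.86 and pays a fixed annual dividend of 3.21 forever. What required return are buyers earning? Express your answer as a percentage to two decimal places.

P = C/r ⇒ r = C/P = 3.21/32.86 = 0.097687

9.77%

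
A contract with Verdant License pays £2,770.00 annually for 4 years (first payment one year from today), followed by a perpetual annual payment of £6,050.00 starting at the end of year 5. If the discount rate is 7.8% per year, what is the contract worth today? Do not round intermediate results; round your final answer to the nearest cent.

£66651.79

PV of 4-year annuity: £2,770.00 × [1 − (1+0.078)^−4] / 0.078 = 9215.58336
Perpetuity value at year 4: £6,050.00 / 0.078 = 77564.10256
PV of perpetuity: 77564.10256 / (1+0.078)^4 = 57436.20390
Total PV = 9215.58336 + 57436.20390 = 66651.78725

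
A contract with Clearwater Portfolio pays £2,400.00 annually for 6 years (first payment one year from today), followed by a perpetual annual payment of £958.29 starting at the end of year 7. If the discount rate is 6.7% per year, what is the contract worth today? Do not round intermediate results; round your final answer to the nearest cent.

PV of 6-year annuity: £2,400.00 × [1 − (1+0.067)^−6] / 0.067 = 11546.41624
Perpetuity value at year 6: £958.29 / 0.067 = 14302.83582
PV of perpetuity: 14302.83582 / (1+0.067)^6 = 9692.49615
Total PV = 11546.41624 + 9692.49615 = 21238.91239

£21238.91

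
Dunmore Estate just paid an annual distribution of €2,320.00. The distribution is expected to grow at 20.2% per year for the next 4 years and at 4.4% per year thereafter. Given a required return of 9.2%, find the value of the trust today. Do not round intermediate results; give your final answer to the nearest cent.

D_1 = 2788.64000
D_2 = 3351.94528
D_3 = 4029.03823
D_4 = 4842.90395
Terminal value at year 4: TV = D_4×(1+g_2)/(r−g_2) = 5055.99172/0.048 = 105333.16088
P_0 = D_1/(1+r)^1 + D_2/(1+r)^2 + D_3/(1+r)^3 + D_4/(1+r)^4 + TV/(1+r)^4
    = 2553.69963 + 2810.94044 + 3094.09378 + 3405.76989 + 74075.49519 = 85939.99893

€85940.00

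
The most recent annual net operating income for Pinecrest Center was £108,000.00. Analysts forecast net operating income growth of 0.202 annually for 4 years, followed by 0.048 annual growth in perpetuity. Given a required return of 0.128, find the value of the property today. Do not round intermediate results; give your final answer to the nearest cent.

£2331870.66

D_1 = 129816.00000
D_2 = 156038.83200
D_3 = 187558.67606
D_4 = 225445.52863
Terminal value at year 4: TV = D_4×(1+g_2)/(r−g_2) = 236266.91400/0.08 = 2953336.42504
P_0 = D_1/(1+r)^1 + D_2/(1+r)^2 + D_3/(1+r)^3 + D_4/(1+r)^4 + TV/(1+r)^4
    = 115085.10638 + 122635.01584 + 130680.22078 + 139253.21399 + 1824217.10329 = 2331870.66030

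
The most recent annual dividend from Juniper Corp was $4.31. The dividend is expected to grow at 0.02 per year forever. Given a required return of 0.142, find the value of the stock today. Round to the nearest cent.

$36.03

D₁ = D₀ × (1 + g) = $4.31 × 1.02 = $4.3962
Growing perpetuity: P = D₁ / (r − g) = $4.3962 / (0.142 − 0.02) = $36.03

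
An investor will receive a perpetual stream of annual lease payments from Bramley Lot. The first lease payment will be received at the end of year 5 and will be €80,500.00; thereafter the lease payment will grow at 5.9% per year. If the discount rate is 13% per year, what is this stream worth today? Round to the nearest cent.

€695382.50

Value at end of year 4: C₁ / (r − g) = €80,500.00 / (0.13 − 0.059) = €1,133,802.8169
Discount to today: PV = €1,133,802.8169 / (1 + 0.13)^4 = €1,133,802.8169 / 1.630474 = €695,382.50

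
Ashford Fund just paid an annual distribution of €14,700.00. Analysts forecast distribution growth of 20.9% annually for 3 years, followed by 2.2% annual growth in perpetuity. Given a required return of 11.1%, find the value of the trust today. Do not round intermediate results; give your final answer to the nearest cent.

D_1 = 17772.30000
D_2 = 21486.71070
D_3 = 25977.43324
Terminal value at year 3: TV = D_3×(1+g_2)/(r−g_2) = 26548.93677/0.089 = 298302.66031
P_0 = D_1/(1+r)^1 + D_2/(1+r)^2 + D_3/(1+r)^3 + TV/(1+r)^3
    = 15996.66967 + 17407.71704 + 18943.23123 + 217527.89121 = 269875.50914

€269875.51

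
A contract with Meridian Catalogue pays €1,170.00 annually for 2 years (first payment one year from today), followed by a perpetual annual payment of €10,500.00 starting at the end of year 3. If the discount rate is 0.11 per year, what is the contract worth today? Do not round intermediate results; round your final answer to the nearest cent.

€79476.70

PV of 2-year annuity: €1,170.00 × [1 − (1+0.11)^−2] / 0.11 = 2003.65230
Perpetuity value at year 2: €10,500.00 / 0.11 = 95454.54545
PV of perpetuity: 95454.54545 / (1+0.11)^2 = 77473.05045
Total PV = 2003.65230 + 77473.05045 = 79476.70275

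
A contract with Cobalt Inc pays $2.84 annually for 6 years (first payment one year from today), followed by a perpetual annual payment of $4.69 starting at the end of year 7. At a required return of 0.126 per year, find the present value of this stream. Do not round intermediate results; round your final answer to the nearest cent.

$29.74

PV of 6-year annuity: $2.84 × [1 − (1+0.126)^−6] / 0.126 = 11.48064
Perpetuity value at year 6: $4.69 / 0.126 = 37.22222
PV of perpetuity: 37.22222 / (1+0.126)^6 = 18.26299
Total PV = 11.48064 + 18.26299 = 29.74364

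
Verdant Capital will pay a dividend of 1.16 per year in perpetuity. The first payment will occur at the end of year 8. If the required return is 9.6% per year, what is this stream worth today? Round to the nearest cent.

6.36

Value at end of year 7: C / r = 1.16 / 0.096 = 12.0833
Discount to today: PV = 12.0833 / (1 + 0.096)^7 = 12.0833 / 1.899651 = 6.36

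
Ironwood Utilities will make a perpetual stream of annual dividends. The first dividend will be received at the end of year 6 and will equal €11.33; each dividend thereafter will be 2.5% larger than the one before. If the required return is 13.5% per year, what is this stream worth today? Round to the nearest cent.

€54.68

Value at end of year 5: C₁ / (r − g) = €11.33 / (0.135 − 0.025) = €103.0000
Discount to today: PV = €103.0000 / (1 + 0.135)^5 = €103.0000 / 1.883559 = €54.68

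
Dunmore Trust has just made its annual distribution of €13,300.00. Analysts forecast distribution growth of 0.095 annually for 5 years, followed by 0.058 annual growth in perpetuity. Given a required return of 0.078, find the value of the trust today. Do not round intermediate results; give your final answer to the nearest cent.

D_1 = 14563.50000
D_2 = 15947.03250
D_3 = 17462.00059
D_4 = 19120.89064
D_5 = 20937.37525
Terminal value at year 5: TV = D_5×(1+g_2)/(r−g_2) = 22151.74302/0.02 = 1107587.15096
P_0 = D_1/(1+r)^1 + D_2/(1+r)^2 + D_3/(1+r)^3 + D_4/(1+r)^4 + D_5/(1+r)^5 + TV/(1+r)^5
    = 13509.74026 + 13722.78811 + 13939.19572 + 14159.01606 + 14382.30295 + 760823.82617 = 830536.86927

€830536.87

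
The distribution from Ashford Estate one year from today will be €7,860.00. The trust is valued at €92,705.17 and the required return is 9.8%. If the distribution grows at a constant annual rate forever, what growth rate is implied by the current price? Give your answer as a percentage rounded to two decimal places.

1.32%

P = D₁/(r−g) ⇒ g = r − D₁/P = 0.098 − €7,860.00/€92,705.17 = 0.013215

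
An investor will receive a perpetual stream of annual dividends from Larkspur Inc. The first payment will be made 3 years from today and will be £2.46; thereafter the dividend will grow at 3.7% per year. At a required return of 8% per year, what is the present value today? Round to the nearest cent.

£49.05

Value at end of year 2: C₁ / (r − g) = £2.46 / (0.08 − 0.037) = £57.2093
Discount to today: PV = £57.2093 / (1 + 0.08)^2 = £57.2093 / 1.166400 = £49.05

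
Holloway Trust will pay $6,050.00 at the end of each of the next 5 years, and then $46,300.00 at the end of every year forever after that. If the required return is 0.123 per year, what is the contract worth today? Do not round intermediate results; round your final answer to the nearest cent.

$232402.40

PV of 5-year annuity: $6,050.00 × [1 − (1+0.123)^−5] / 0.123 = 21647.78161
Perpetuity value at year 5: $46,300.00 / 0.123 = 376422.76423
PV of perpetuity: 376422.76423 / (1+0.123)^5 = 210754.61738
Total PV = 21647.78161 + 210754.61738 = 232402.39899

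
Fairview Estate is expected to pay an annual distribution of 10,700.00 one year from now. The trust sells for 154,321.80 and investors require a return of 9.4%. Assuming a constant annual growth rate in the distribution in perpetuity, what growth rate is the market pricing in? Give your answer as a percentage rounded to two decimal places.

2.47%

P = D₁/(r−g) ⇒ g = r − D₁/P = 0.094 − 10,700.00/154,321.80 = 0.024664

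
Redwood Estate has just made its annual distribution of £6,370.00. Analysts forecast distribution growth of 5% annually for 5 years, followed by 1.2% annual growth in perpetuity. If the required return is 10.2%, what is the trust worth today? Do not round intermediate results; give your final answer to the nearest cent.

£83864.26

D_1 = 6688.50000
D_2 = 7022.92500
D_3 = 7374.07125
D_4 = 7742.77481
D_5 = 8129.91355
Terminal value at year 5: TV = D_5×(1+g_2)/(r−g_2) = 8227.47252/0.09 = 91416.36129
P_0 = D_1/(1+r)^1 + D_2/(1+r)^2 + D_3/(1+r)^3 + D_4/(1+r)^4 + D_5/(1+r)^5 + TV/(1+r)^5
    = 6069.41924 + 5783.02196 + 5510.13889 + 5250.13234 + 5002.39469 + 56249.14924 = 83864.25636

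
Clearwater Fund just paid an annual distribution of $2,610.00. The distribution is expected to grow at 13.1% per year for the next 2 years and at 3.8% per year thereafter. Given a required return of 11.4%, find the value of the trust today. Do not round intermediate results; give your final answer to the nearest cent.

D_1 = 2951.91000
D_2 = 3338.61021
Terminal value at year 2: TV = D_2×(1+g_2)/(r−g_2) = 3465.47740/0.076 = 45598.38682
P_0 = D_1/(1+r)^1 + D_2/(1+r)^2 + TV/(1+r)^2
    = 2649.82944 + 2690.26670 + 36743.37936 = 42083.47550

$42083.48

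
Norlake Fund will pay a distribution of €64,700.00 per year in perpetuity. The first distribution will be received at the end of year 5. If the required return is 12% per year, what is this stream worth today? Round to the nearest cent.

€342650.16

Value at end of year 4: C / r = €64,700.00 / 0.12 = €539,166.6667
Discount to today: PV = €539,166.6667 / (1 + 0.12)^4 = €539,166.6667 / 1.573519 = €342,650.16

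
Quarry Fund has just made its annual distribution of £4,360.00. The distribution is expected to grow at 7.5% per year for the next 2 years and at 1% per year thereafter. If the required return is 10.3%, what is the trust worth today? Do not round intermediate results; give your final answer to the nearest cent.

£53367.80

D_1 = 4687.00000
D_2 = 5038.52500
Terminal value at year 2: TV = D_2×(1+g_2)/(r−g_2) = 5088.91025/0.093 = 54719.46505
P_0 = D_1/(1+r)^1 + D_2/(1+r)^2 + TV/(1+r)^2
    = 4249.32004 + 4141.44972 + 44977.03457 = 53367.80433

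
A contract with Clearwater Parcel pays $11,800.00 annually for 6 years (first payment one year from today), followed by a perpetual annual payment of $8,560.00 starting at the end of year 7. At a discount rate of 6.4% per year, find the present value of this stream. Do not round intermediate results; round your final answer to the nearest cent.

PV of 6-year annuity: $11,800.00 × [1 − (1+0.064)^−6] / 0.064 = 57302.29772
Perpetuity value at year 6: $8,560.00 / 0.064 = 133750.00000
PV of perpetuity: 133750.00000 / (1+0.064)^6 = 92181.55352
Total PV = 57302.29772 + 92181.55352 = 149483.85124

$149483.85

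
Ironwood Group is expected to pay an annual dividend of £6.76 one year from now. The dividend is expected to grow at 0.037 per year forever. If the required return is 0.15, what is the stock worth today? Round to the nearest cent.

Growing perpetuity: P = D₁ / (r − g) = £6.7600 / (0.15 − 0.037) = £59.82

£59.82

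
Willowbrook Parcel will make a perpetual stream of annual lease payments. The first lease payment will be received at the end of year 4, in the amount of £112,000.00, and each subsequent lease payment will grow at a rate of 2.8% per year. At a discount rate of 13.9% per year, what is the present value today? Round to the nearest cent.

£682847.73

Value at end of year 3: C₁ / (r − g) = £112,000.00 / (0.139 − 0.028) = £1,009,009.0090
Discount to today: PV = £1,009,009.0090 / (1 + 0.139)^3 = £1,009,009.0090 / 1.477649 = £682,847.73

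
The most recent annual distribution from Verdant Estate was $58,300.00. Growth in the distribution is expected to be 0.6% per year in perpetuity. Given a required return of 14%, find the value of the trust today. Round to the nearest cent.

D₁ = D₀ × (1 + g) = $58,300.00 × 1.006 = $58,649.8000
Growing perpetuity: P = D₁ / (r − g) = $58,649.8000 / (0.14 − 0.006) = $437,685.07

$437685.07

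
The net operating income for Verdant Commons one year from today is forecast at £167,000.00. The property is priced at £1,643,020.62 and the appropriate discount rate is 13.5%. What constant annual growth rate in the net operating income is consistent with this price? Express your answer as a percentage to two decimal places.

3.34%

P = D₁/(r−g) ⇒ g = r − D₁/P = 0.135 − £167,000.00/£1,643,020.62 = 0.033358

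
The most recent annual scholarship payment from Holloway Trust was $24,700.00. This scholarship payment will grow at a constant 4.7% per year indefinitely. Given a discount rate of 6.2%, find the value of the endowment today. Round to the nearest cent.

$1724060.00

D₁ = D₀ × (1 + g) = $24,700.00 × 1.047 = $25,860.9000
Growing perpetuity: P = D₁ / (r − g) = $25,860.9000 / (0.062 − 0.047) = $1,724,060.00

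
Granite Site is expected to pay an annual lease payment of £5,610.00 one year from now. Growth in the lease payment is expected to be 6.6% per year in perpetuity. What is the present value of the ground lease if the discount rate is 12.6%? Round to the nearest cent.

£93500.00

Growing perpetuity: P = D₁ / (r − g) = £5,610.0000 / (0.126 − 0.066) = £93,500.00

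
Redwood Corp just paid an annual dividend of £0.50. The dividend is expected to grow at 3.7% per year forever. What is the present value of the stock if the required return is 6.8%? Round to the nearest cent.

£16.73

D₁ = D₀ × (1 + g) = £0.50 × 1.037 = £0.5185
Growing perpetuity: P = D₁ / (r − g) = £0.5185 / (0.068 − 0.037) = £16.73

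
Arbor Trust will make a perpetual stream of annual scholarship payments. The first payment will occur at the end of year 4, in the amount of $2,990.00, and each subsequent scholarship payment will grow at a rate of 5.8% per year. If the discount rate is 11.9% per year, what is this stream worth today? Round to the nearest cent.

$34982.52

Value at end of year 3: C₁ / (r − g) = $2,990.00 / (0.119 − 0.058) = $49,016.3934
Discount to today: PV = $49,016.3934 / (1 + 0.119)^3 = $49,016.3934 / 1.401168 = $34,982.52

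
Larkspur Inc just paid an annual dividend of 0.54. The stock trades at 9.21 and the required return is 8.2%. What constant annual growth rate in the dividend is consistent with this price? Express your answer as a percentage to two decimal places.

P = D₀(1+g)/(r−g) ⇒ P(r−g) = D₀(1+g) ⇒ g(P+D₀) = P·r − D₀
g = (P·r − D₀)/(P + D₀) = (9.21×0.082 − 0.54) / (9.21 + 0.54) = 0.022074

2.21%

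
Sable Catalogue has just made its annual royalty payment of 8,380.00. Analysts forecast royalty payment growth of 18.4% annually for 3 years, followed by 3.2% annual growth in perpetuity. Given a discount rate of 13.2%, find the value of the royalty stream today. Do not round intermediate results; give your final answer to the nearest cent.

D_1 = 9921.92000
D_2 = 11747.55328
D_3 = 13909.10308
Terminal value at year 3: TV = D_3×(1+g_2)/(r−g_2) = 14354.19438/0.1 = 143541.94382
P_0 = D_1/(1+r)^1 + D_2/(1+r)^2 + D_3/(1+r)^3 + TV/(1+r)^3
    = 8764.94700 + 9167.57707 + 9588.70252 + 98955.41000 = 126476.63658

126476.64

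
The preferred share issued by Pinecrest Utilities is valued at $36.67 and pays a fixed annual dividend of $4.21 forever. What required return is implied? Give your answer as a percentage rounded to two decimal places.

11.48%

P = C/r ⇒ r = C/P = $4.21/$36.67 = 0.114808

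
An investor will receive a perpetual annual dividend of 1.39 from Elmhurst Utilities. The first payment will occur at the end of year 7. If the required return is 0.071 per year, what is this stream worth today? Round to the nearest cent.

Value at end of year 6: C / r = 1.39 / 0.071 = 19.5775
Discount to today: PV = 19.5775 / (1 + 0.071)^6 = 19.5775 / 1.509165 = 12.97

12.97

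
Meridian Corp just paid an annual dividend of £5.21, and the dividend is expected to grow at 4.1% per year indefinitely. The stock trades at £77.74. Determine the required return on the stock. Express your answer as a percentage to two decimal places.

11.08%

D₁ = £5.21 × 1.041 = £5.4236
P = D₁/(r − g) ⇒ r = D₁/P + g = £5.4236/£77.74 + 0.041 = 0.069766 + 0.041 = 0.110766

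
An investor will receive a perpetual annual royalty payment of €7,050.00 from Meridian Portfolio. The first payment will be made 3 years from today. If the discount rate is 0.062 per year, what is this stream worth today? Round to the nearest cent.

€100820.39

Value at end of year 2: C / r = €7,050.00 / 0.062 = €113,709.6774
Discount to today: PV = €113,709.6774 / (1 + 0.062)^2 = €113,709.6774 / 1.127844 = €100,820.39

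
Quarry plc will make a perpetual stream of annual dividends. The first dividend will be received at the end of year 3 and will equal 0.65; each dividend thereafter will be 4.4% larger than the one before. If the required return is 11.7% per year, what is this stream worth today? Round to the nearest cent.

7.14

Value at end of year 2: C₁ / (r − g) = 0.65 / (0.117 − 0.044) = 8.9041
Discount to today: PV = 8.9041 / (1 + 0.117)^2 = 8.9041 / 1.247689 = 7.14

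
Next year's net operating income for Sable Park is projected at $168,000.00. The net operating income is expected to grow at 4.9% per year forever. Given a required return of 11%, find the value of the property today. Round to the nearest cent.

Growing perpetuity: P = D₁ / (r − g) = $168,000.0000 / (0.11 − 0.049) = $2,754,098.36

$2754098.36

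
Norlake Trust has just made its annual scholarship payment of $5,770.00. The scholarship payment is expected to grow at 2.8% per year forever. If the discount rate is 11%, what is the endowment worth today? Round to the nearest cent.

$72336.10

D₁ = D₀ × (1 + g) = $5,770.00 × 1.028 = $5,931.5600
Growing perpetuity: P = D₁ / (r − g) = $5,931.5600 / (0.11 − 0.028) = $72,336.10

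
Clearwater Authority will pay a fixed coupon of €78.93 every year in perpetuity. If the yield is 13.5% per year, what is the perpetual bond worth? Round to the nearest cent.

€584.67

Level perpetuity: PV = C / r = €78.93 / 0.135 = €584.67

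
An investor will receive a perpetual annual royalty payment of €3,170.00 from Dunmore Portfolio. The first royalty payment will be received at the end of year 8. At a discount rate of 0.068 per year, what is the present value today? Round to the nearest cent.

Value at end of year 7: C / r = €3,170.00 / 0.068 = €46,617.6471
Discount to today: PV = €46,617.6471 / (1 + 0.068)^7 = €46,617.6471 / 1.584889 = €29,413.83

€29413.83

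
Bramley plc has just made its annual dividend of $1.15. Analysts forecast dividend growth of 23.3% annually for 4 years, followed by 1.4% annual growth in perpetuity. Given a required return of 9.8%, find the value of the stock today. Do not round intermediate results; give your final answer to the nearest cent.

D_1 = 1.41795
D_2 = 1.74833
D_3 = 2.15569
D_4 = 2.65797
Terminal value at year 4: TV = D_4×(1+g_2)/(r−g_2) = 2.69518/0.084 = 32.08550
P_0 = D_1/(1+r)^1 + D_2/(1+r)^2 + D_3/(1+r)^3 + D_4/(1+r)^4 + TV/(1+r)^4
    = 1.29139 + 1.45017 + 1.62847 + 1.82869 + 22.07494 = 28.27366

$28.27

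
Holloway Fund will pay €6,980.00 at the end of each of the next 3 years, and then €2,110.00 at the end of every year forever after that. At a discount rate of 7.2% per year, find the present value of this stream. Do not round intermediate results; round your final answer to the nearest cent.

€42039.42

PV of 3-year annuity: €6,980.00 × [1 − (1+0.072)^−3] / 0.072 = 18250.99726
Perpetuity value at year 3: €2,110.00 / 0.072 = 29305.55556
PV of perpetuity: 29305.55556 / (1+0.072)^3 = 23788.42028
Total PV = 18250.99726 + 23788.42028 = 42039.41754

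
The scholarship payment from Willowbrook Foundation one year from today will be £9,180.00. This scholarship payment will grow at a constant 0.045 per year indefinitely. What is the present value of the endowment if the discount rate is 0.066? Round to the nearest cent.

Growing perpetuity: P = D₁ / (r − g) = £9,180.0000 / (0.066 − 0.045) = £437,142.86

£437142.86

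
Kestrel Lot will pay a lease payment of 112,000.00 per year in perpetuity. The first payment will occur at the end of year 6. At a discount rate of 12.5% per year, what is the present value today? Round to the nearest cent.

497216.35

Value at end of year 5: C / r = 112,000.00 / 0.125 = 896,000.0000
Discount to today: PV = 896,000.0000 / (1 + 0.125)^5 = 896,000.0000 / 1.802032 = 497,216.35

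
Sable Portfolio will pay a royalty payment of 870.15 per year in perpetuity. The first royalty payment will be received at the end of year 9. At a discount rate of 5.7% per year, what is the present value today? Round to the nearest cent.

Value at end of year 8: C / r = 870.15 / 0.057 = 15,265.7895
Discount to today: PV = 15,265.7895 / (1 + 0.057)^8 = 15,265.7895 / 1.558116 = 9,797.59

9797.59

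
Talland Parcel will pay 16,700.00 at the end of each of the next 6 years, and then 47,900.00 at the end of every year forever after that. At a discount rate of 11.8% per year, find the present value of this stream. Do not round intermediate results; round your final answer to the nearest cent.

PV of 6-year annuity: 16,700.00 × [1 − (1+0.118)^−6] / 0.118 = 69051.18828
Perpetuity value at year 6: 47,900.00 / 0.118 = 405932.20339
PV of perpetuity: 405932.20339 / (1+0.118)^6 = 207875.20227
Total PV = 69051.18828 + 207875.20227 = 276926.39055

276926.39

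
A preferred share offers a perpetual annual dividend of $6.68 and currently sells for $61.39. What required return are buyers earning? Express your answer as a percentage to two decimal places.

10.88%

P = C/r ⇒ r = C/P = $6.68/$61.39 = 0.108813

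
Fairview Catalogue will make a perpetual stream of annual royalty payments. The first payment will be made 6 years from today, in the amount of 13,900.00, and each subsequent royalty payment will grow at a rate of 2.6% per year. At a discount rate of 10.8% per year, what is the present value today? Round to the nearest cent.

Value at end of year 5: C₁ / (r − g) = 13,900.00 / (0.108 − 0.026) = 169,512.1951
Discount to today: PV = 169,512.1951 / (1 + 0.108)^5 = 169,512.1951 / 1.669932 = 101,508.44

101508.44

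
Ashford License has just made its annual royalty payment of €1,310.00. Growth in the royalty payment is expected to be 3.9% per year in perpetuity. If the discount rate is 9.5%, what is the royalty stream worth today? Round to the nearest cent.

D₁ = D₀ × (1 + g) = €1,310.00 × 1.039 = €1,361.0900
Growing perpetuity: P = D₁ / (r − g) = €1,361.0900 / (0.095 − 0.039) = €24,305.18

€24305.18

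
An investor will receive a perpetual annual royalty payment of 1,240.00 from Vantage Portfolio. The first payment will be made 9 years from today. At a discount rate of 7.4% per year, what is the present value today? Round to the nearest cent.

9465.76

Value at end of year 8: C / r = 1,240.00 / 0.074 = 16,756.7568
Discount to today: PV = 16,756.7568 / (1 + 0.074)^8 = 16,756.7568 / 1.770249 = 9,465.76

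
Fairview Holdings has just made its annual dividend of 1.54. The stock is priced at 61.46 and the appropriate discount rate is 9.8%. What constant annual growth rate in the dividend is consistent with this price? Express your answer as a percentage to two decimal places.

7.12%

P = D₀(1+g)/(r−g) ⇒ P(r−g) = D₀(1+g) ⇒ g(P+D₀) = P·r − D₀
g = (P·r − D₀)/(P + D₀) = (61.46×0.098 − 1.54) / (61.46 + 1.54) = 0.071160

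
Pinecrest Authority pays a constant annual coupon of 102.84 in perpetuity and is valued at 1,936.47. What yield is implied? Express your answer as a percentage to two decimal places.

5.31%

P = C/r ⇒ r = C/P = 102.84/1,936.47 = 0.053107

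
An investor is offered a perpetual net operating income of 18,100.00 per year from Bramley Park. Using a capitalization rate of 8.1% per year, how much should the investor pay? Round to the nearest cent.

Level perpetuity: PV = C / r = 18,100.00 / 0.081 = 223,456.79

223456.79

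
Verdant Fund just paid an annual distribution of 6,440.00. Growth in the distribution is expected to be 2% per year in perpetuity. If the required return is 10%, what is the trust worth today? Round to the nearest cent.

D₁ = D₀ × (1 + g) = 6,440.00 × 1.02 = 6,568.8000
Growing perpetuity: P = D₁ / (r − g) = 6,568.8000 / (0.1 − 0.02) = 82,110.00

82110.00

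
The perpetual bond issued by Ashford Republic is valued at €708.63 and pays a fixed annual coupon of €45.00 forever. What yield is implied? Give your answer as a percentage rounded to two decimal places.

6.35%

P = C/r ⇒ r = C/P = €45.00/€708.63 = 0.063503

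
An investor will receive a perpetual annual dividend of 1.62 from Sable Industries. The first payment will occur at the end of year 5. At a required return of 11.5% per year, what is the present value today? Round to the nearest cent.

9.11

Value at end of year 4: C / r = 1.62 / 0.115 = 14.0870
Discount to today: PV = 14.0870 / (1 + 0.115)^4 = 14.0870 / 1.545608 = 9.11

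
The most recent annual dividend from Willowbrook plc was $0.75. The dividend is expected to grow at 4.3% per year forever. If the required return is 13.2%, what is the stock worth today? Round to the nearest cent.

$8.79

D₁ = D₀ × (1 + g) = $0.75 × 1.043 = $0.7823
Growing perpetuity: P = D₁ / (r − g) = $0.7823 / (0.132 − 0.043) = $8.79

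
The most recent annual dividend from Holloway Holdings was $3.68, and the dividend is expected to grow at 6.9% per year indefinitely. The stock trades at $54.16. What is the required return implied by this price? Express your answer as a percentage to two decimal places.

D₁ = $3.68 × 1.069 = $3.9339
P = D₁/(r − g) ⇒ r = D₁/P + g = $3.9339/$54.16 + 0.069 = 0.072635 + 0.069 = 0.141635

14.16%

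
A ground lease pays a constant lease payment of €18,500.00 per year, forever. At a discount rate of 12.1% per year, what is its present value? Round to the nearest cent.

Level perpetuity: PV = C / r = €18,500.00 / 0.121 = €152,892.56

€152892.56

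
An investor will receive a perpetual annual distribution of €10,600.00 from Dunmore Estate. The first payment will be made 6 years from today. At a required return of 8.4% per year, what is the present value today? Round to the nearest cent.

€84310.21

Value at end of year 5: C / r = €10,600.00 / 0.084 = €126,190.4762
Discount to today: PV = €126,190.4762 / (1 + 0.084)^5 = €126,190.4762 / 1.496740 = €84,310.21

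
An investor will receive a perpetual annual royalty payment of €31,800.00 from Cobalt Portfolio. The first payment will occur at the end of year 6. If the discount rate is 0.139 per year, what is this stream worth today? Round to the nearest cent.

€119342.11

Value at end of year 5: C / r = €31,800.00 / 0.139 = €228,776.9784
Discount to today: PV = €228,776.9784 / (1 + 0.139)^5 = €228,776.9784 / 1.916985 = €119,342.11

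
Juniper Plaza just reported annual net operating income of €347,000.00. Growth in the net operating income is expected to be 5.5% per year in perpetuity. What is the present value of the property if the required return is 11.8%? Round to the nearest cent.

D₁ = D₀ × (1 + g) = €347,000.00 × 1.055 = €366,085.0000
Growing perpetuity: P = D₁ / (r − g) = €366,085.0000 / (0.118 − 0.055) = €5,810,873.02

€5810873.02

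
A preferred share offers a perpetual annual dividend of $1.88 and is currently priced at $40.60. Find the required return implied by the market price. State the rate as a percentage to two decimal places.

P = C/r ⇒ r = C/P = $1.88/$40.60 = 0.046305

4.63%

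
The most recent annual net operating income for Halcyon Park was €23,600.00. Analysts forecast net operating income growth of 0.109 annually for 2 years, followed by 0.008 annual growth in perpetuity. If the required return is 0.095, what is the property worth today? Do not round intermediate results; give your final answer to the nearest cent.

D_1 = 26172.40000
D_2 = 29025.19160
Terminal value at year 2: TV = D_2×(1+g_2)/(r−g_2) = 29257.39313/0.087 = 336291.87509
P_0 = D_1/(1+r)^1 + D_2/(1+r)^2 + TV/(1+r)^2
    = 23901.73516 + 24207.32812 + 280471.11202 = 328580.17530

€328580.18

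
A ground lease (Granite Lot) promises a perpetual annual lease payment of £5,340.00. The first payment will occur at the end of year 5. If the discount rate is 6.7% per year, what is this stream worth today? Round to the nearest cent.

Value at end of year 4: C / r = £5,340.00 / 0.067 = £79,701.4925
Discount to today: PV = £79,701.4925 / (1 + 0.067)^4 = £79,701.4925 / 1.296157 = £61,490.61

£61490.61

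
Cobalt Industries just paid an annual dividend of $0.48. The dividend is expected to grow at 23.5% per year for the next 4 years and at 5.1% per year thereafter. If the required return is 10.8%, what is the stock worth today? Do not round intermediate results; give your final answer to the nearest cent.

$16.20

D_1 = 0.59280
D_2 = 0.73211
D_3 = 0.90415
D_4 = 1.11663
Terminal value at year 4: TV = D_4×(1+g_2)/(r−g_2) = 1.17358/0.057 = 20.58908
P_0 = D_1/(1+r)^1 + D_2/(1+r)^2 + D_3/(1+r)^3 + D_4/(1+r)^4 + TV/(1+r)^4
    = 0.53502 + 0.59634 + 0.66470 + 0.74088 + 13.66086 = 16.19779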